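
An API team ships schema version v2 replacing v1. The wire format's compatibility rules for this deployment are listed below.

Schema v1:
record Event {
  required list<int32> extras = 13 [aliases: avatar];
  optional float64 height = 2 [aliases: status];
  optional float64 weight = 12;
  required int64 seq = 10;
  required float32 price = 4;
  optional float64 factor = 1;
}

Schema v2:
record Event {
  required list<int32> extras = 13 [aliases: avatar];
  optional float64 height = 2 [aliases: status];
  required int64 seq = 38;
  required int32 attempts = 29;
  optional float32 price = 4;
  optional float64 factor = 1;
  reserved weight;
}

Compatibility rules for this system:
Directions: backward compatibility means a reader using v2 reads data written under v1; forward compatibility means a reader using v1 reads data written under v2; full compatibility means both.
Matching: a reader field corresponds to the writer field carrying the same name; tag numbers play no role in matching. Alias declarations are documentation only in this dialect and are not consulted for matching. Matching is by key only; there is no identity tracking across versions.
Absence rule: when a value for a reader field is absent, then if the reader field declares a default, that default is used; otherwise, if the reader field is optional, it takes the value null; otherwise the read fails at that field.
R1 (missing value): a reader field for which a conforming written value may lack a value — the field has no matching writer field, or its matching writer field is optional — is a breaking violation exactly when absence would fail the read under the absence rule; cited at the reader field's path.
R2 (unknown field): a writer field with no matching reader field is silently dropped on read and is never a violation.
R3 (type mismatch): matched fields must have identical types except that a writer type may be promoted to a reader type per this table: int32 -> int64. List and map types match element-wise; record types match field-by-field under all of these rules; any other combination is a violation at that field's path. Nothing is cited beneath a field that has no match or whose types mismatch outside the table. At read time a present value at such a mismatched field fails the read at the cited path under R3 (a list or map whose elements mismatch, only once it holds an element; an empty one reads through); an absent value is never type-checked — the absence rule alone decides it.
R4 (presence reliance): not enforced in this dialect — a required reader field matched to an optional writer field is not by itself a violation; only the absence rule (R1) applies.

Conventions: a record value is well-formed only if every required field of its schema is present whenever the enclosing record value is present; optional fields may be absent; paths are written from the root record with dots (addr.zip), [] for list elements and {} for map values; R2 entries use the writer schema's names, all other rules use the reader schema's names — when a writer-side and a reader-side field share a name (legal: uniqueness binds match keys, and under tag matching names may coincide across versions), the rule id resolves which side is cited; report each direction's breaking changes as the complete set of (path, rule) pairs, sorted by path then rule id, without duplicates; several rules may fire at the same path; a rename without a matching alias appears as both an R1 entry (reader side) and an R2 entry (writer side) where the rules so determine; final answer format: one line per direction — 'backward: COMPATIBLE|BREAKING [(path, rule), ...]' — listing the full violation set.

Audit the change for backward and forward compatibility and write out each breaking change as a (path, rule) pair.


each type pair in Event: writer, then reader
checking backward for Event: reader v2 against writer v1:
  extras: list<int32> -> list<int32>, writer required; from extras
  height: float64 -> float64, writer optional; from height
  seq: int64 -> int64, writer required; from seq
  attempts has no writer counterpart
  price: float32 -> float32, writer required; from price
  factor: float64 -> float64, writer optional; from factor
  writer weight: unknown to reader
  R1 fires at attempts
  => 1 violation(s): backward is BREAKING for Event
checking forward for Event: reader v1 against writer v2:
  extras: list<int32> -> list<int32>, writer required; from extras
  height: float64 -> float64, writer optional; from height
  weight has no writer counterpart
  seq: int64 -> int64, writer required; from seq
  price: float32 -> float32, writer optional; from price
  factor: float64 -> float64, writer optional; from factor
  writer attempts: unknown to reader
  R1 fires at price
  => 1 violation(s): forward is BREAKING for Event

backward: BREAKING [(attempts, R1)]; forward: BREAKING [(price, R1)]


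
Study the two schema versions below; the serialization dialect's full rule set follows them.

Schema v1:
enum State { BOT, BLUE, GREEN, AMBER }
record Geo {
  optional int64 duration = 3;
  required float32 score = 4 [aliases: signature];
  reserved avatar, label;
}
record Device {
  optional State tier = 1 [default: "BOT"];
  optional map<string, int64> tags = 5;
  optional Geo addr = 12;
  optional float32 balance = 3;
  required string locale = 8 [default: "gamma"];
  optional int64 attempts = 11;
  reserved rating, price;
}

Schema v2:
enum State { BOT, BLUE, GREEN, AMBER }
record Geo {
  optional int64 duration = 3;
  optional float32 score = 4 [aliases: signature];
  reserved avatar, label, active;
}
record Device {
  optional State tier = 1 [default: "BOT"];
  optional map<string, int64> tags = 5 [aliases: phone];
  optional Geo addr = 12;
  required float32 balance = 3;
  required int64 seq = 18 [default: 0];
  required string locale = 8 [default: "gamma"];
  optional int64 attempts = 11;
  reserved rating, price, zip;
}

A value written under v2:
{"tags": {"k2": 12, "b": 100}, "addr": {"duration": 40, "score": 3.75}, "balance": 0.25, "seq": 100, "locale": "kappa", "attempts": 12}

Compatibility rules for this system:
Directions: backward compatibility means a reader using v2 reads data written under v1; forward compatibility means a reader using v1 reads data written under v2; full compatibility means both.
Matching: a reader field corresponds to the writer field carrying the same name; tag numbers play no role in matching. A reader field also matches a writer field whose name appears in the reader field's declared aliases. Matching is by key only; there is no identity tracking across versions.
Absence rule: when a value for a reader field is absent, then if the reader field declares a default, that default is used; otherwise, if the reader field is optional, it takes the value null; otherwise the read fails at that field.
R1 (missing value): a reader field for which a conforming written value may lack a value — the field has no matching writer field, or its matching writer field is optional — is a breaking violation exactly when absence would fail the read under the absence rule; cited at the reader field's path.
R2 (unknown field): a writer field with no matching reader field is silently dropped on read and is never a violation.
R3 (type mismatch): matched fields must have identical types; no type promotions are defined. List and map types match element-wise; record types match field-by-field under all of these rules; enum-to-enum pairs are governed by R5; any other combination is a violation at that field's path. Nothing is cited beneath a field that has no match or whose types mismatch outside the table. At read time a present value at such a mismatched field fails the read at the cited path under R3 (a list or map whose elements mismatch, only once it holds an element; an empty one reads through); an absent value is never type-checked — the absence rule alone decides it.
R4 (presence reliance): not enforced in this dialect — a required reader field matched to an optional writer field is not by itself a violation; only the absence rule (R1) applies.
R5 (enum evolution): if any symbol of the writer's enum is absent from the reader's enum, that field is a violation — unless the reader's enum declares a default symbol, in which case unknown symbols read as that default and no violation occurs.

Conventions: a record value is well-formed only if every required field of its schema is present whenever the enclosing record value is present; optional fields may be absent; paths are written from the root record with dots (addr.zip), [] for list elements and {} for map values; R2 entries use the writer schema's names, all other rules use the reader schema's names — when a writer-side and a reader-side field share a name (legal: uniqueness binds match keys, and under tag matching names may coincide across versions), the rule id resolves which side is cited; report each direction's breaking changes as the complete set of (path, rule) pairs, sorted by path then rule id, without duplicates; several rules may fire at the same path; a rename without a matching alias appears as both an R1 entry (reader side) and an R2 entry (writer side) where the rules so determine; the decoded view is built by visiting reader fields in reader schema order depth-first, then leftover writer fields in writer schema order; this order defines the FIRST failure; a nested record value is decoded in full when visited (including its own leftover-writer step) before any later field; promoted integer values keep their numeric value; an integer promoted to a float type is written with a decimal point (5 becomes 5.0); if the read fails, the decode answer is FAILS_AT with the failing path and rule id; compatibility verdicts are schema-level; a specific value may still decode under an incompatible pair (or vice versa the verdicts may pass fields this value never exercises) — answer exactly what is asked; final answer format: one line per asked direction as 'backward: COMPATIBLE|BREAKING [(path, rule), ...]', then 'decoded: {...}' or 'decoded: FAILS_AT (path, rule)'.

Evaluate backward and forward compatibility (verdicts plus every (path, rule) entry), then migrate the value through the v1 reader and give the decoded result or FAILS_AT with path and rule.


each type pair in Device: writer, then reader
backward on Device — v2 reading data written by v1:
  tier: State -> State, writer optional; from tier
  tags: map<string, int64> -> map<string, int64>, writer optional; from tags
  addr: Geo -> Geo, writer optional; from addr
  balance: float32 -> float32, writer optional; from balance
  seq: no writer-side match
  locale: string -> string, writer required; from locale
  attempts: int64 -> int64, writer optional; from attempts
  addr.duration: int64 -> int64, writer optional; from addr.duration
  addr.score: float32 -> float32, writer required; from addr.score
  R1 fires at balance
  => 1 violation(s): backward is BREAKING for Device
forward on Device — v1 reading data written by v2:
  tier: State -> State, writer optional; from tier
  tags: map<string, int64> -> map<string, int64>, writer optional; from tags
  addr: Geo -> Geo, writer optional; from addr
  balance: float32 -> float32, writer required; from balance
  locale: string -> string, writer required; from locale
  attempts: int64 -> int64, writer optional; from attempts
  writer seq: unknown to reader
  addr.duration: int64 -> int64, writer optional; from addr.duration
  addr.score: float32 -> float32, writer optional; from addr.score
  R1 fires at addr.score
  => 1 violation(s): forward is BREAKING for Device
decoding the Device value with the v1 reader:
  tier := "BOT" (no value, default fills)
  tags := {"k2": 12, "b": 100}
  addr.duration := 40
  addr.score := 3.75
  balance := 0.25
  locale := "kappa"
  attempts := 12
  writer seq: unmatched, discarded
  => decoded: {"tier": "BOT", "tags": {"k2": 12, "b": 100}, "addr": {"duration": 40, "score": 3.75}, "balance": 0.25, "locale": "kappa", "attempts": 12}

backward: BREAKING [(balance, R1)]; forward: BREAKING [(addr.score, R1)]; decoded: {"tier": "BOT", "tags": {"k2": 12, "b": 100}, "addr": {"duration": 40, "score": 3.75}, "balance": 0.25, "locale": "kappa", "attempts": 12}


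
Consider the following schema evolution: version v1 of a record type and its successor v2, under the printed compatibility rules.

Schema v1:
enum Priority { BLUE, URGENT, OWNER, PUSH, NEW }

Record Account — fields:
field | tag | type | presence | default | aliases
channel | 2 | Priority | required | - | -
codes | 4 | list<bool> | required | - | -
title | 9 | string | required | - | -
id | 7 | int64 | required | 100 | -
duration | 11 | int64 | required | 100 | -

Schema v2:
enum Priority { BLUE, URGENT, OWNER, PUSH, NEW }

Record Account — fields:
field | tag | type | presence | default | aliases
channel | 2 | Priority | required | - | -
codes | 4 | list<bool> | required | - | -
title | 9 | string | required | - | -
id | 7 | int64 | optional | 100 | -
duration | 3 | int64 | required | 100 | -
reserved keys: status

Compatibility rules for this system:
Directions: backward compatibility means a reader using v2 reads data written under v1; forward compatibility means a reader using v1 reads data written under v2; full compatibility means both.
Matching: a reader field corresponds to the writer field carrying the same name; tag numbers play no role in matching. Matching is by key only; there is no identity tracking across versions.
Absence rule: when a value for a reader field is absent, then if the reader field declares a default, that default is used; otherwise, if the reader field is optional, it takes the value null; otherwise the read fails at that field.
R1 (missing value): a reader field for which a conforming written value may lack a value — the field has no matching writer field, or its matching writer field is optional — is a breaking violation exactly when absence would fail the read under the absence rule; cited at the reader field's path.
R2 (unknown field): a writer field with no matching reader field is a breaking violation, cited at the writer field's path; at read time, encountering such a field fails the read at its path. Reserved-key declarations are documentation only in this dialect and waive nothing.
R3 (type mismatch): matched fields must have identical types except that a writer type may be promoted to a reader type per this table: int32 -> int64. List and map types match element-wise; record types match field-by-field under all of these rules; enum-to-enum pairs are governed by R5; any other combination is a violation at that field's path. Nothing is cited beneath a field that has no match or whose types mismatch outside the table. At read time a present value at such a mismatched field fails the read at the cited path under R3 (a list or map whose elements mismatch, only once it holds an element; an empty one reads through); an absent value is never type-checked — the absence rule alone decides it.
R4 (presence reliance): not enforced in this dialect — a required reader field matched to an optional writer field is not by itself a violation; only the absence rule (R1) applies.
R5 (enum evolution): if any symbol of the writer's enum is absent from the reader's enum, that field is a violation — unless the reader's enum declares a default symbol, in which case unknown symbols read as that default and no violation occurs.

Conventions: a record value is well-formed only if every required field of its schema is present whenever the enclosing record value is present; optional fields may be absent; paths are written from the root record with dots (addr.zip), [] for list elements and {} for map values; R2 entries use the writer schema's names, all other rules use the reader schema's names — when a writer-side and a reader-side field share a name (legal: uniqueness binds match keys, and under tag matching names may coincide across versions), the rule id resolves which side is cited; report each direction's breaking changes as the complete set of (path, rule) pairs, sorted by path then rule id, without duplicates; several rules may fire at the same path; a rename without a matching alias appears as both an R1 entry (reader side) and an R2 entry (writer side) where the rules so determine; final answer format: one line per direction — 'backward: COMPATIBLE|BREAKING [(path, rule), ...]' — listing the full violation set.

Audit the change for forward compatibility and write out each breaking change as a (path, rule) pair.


in Account below, arrows point writer -> reader
forward analysis of Account with v1 as reader and v2 as writer:
  channel: paired with writer channel (Priority -> Priority; writer required)
  codes: paired with writer codes (list<bool> -> list<bool>; writer required)
  title: paired with writer title (string -> string; writer required)
  id: paired with writer id (int64 -> int64; writer optional)
  duration: paired with writer duration (int64 -> int64; writer required)
  => forward: COMPATIBLE
remaining Account differences; none change what is asked:
  field duration in record Account: tag 11 changed to 3 -> inert for the asked Account verdict: nothing fires
  field id in record Account: required changed to optional -> inert for the asked Account verdict: nothing fires

forward: COMPATIBLE []


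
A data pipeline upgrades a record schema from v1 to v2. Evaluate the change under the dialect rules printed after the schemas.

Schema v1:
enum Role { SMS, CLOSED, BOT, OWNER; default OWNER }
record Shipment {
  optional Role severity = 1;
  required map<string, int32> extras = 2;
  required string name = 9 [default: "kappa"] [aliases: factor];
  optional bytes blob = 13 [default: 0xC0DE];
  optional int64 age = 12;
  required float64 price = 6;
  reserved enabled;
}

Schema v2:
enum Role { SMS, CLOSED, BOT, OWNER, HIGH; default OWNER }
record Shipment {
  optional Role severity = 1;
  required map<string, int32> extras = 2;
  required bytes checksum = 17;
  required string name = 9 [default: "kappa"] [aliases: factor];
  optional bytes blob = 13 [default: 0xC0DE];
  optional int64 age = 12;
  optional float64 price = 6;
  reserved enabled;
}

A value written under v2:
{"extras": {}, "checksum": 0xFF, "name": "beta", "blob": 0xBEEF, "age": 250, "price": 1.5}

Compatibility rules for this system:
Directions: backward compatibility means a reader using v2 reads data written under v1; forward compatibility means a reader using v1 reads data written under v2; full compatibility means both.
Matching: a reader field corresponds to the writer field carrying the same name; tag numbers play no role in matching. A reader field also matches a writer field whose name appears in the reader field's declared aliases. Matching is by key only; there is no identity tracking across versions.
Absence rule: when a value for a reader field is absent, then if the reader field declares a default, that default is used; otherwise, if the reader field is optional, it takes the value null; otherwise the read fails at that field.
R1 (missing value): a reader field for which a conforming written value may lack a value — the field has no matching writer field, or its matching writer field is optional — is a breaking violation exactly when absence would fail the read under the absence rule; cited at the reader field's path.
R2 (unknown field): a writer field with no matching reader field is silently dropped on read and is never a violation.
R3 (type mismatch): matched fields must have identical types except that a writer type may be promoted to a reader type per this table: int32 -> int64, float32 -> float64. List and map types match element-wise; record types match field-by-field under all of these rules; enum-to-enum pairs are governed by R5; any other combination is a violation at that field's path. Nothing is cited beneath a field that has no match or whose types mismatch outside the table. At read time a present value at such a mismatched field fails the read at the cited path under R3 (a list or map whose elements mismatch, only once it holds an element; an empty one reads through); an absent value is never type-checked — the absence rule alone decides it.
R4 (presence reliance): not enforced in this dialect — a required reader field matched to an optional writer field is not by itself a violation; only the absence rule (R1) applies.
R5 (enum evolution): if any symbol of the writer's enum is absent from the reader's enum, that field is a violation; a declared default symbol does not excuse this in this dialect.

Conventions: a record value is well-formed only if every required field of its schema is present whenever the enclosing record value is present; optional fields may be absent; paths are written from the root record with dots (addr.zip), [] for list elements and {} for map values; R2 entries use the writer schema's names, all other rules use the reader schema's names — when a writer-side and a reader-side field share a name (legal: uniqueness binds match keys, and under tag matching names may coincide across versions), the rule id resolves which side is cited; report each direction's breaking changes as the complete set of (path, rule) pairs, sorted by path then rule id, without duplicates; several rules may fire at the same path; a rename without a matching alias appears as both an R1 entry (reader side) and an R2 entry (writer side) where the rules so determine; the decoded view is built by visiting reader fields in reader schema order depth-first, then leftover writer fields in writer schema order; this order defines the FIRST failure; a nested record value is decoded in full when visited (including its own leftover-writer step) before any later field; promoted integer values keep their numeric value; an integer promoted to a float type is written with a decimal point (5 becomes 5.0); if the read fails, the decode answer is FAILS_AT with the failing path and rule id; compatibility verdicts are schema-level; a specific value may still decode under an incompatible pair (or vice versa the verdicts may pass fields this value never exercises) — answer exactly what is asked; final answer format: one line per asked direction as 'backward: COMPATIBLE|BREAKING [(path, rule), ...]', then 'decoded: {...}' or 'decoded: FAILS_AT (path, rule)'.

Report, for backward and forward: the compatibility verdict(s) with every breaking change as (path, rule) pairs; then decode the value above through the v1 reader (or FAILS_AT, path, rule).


backward: BREAKING [(checksum, R1)]; forward: BREAKING [(price, R1), (severity, R5)]; decoded: {"severity": null, "extras": {}, "name": "beta", "blob": 0xBEEF, "age": 250, "price": 1.5}

in Shipment below, arrows point writer -> reader
backward pass over Shipment, reader schema v2, writer schema v1:
  severity: paired with writer severity (Role -> Role; writer optional)
  extras: paired with writer extras (map<string, int32> -> map<string, int32>; writer required)
  checksum has no writer counterpart
  name: paired with writer name (string -> string; writer required)
  blob: paired with writer blob (bytes -> bytes; writer optional)
  age: paired with writer age (int64 -> int64; writer optional)
  price: paired with writer price (float64 -> float64; writer required)
  violation R1 at checksum
  => 1 violation(s): backward is BREAKING for Shipment
forward pass over Shipment, reader schema v1, writer schema v2:
  severity: paired with writer severity (Role -> Role; writer optional)
  extras: paired with writer extras (map<string, int32> -> map<string, int32>; writer required)
  name: paired with writer name (string -> string; writer required)
  blob: paired with writer blob (bytes -> bytes; writer optional)
  age: paired with writer age (int64 -> int64; writer optional)
  price: paired with writer price (float64 -> float64; writer optional)
  checksum (writer side), unknown to reader
  violation R1 at price
  violation R5 at severity
  => 2 violation(s): forward is BREAKING for Shipment
decode walk for Shipment under reader schema v1:
  severity := null (not supplied -> null)
  extras := {}
  name := "beta"
  blob := 0xBEEF
  age := 250
  price := 1.5
  writer checksum: unmatched, discarded
  => decoded: {"severity": null, "extras": {}, "name": "beta", "blob": 0xBEEF, "age": 250, "price": 1.5}


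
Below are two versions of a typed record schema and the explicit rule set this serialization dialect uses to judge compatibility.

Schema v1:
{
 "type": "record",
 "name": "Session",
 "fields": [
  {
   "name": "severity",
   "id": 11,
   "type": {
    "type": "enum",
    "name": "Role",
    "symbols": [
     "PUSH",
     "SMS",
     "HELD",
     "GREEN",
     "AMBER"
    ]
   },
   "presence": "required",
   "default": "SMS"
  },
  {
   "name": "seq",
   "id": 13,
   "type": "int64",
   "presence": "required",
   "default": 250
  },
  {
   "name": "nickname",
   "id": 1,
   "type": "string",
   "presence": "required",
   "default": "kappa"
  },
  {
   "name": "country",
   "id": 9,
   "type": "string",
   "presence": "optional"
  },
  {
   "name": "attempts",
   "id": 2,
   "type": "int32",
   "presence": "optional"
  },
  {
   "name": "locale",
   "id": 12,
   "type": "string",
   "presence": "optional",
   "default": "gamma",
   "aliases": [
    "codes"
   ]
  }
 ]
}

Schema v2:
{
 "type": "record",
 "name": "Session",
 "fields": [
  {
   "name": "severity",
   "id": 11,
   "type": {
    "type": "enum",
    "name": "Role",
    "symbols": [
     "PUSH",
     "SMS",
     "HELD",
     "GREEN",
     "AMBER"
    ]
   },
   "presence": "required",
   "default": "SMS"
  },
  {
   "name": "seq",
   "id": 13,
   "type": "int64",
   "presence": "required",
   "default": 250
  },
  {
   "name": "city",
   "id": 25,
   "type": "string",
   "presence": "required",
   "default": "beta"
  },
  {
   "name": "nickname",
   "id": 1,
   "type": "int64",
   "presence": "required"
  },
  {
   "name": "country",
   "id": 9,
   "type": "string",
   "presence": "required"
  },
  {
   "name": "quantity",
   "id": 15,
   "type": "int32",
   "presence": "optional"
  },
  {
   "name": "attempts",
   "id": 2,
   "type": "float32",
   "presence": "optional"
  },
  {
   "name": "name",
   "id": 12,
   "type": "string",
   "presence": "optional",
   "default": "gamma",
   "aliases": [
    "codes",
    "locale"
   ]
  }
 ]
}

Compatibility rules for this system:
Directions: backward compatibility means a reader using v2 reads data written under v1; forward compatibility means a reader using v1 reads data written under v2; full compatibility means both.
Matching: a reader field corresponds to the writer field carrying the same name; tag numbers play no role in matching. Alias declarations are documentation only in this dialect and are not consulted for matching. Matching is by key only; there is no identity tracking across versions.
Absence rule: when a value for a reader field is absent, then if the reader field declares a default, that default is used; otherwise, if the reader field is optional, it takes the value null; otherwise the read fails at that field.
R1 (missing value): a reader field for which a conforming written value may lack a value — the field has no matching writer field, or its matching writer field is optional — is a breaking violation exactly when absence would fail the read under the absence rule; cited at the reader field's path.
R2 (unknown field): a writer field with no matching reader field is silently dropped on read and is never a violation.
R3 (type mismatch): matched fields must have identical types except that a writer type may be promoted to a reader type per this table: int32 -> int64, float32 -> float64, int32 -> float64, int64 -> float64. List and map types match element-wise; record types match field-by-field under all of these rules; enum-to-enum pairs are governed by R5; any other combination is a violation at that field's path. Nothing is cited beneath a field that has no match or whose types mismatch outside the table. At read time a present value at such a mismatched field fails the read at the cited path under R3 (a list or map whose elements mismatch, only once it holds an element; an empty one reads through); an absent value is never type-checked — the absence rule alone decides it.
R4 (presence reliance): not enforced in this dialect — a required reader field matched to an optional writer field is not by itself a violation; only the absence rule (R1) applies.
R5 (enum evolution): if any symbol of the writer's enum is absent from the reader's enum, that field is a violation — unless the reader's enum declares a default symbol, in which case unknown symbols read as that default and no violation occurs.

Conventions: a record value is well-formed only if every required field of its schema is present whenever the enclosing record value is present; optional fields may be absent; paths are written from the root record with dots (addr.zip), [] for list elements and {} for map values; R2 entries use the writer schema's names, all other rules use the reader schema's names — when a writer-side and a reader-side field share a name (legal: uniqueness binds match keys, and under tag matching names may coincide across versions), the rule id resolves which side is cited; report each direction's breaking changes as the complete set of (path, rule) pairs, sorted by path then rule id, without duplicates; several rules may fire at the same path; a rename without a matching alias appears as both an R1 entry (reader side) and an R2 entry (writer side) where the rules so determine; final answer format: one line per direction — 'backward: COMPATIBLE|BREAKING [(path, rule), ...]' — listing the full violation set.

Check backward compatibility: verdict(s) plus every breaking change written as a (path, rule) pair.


the writer's type comes first in each Session pair
checking backward for Session: reader v2 against writer v1:
  writer required, Role -> Role: reader severity maps from writer severity
  writer required, int64 -> int64: reader seq maps from writer seq
  city: no writer-side match
  writer required, string -> int64: reader nickname maps from writer nickname
  writer optional, string -> string: reader country maps from writer country
  quantity: no writer-side match
  writer optional, int32 -> float32: reader attempts maps from writer attempts
  name: no writer-side match
  locale (writer side), unknown to reader
  breaking: (attempts, R3)
  breaking: (country, R1)
  breaking: (nickname, R3)
  backward on Session therefore BREAKING (3)
diffs on Session not affecting the asked answer:
  added field city to record Session: required string, tag 25, default "beta" (in v2 it sits immediately before nickname) -> inert for the asked Session verdict: nothing fires
  renamed field locale to name in record Session (alias locale declared on the renamed field) -> inert for the asked Session verdict: nothing fires
  added field quantity to record Session: optional int32, tag 15 (in v2 it sits immediately before attempts) -> inert for the asked Session verdict: nothing fires

backward: BREAKING [(attempts, R3), (country, R1), (nickname, R3)]


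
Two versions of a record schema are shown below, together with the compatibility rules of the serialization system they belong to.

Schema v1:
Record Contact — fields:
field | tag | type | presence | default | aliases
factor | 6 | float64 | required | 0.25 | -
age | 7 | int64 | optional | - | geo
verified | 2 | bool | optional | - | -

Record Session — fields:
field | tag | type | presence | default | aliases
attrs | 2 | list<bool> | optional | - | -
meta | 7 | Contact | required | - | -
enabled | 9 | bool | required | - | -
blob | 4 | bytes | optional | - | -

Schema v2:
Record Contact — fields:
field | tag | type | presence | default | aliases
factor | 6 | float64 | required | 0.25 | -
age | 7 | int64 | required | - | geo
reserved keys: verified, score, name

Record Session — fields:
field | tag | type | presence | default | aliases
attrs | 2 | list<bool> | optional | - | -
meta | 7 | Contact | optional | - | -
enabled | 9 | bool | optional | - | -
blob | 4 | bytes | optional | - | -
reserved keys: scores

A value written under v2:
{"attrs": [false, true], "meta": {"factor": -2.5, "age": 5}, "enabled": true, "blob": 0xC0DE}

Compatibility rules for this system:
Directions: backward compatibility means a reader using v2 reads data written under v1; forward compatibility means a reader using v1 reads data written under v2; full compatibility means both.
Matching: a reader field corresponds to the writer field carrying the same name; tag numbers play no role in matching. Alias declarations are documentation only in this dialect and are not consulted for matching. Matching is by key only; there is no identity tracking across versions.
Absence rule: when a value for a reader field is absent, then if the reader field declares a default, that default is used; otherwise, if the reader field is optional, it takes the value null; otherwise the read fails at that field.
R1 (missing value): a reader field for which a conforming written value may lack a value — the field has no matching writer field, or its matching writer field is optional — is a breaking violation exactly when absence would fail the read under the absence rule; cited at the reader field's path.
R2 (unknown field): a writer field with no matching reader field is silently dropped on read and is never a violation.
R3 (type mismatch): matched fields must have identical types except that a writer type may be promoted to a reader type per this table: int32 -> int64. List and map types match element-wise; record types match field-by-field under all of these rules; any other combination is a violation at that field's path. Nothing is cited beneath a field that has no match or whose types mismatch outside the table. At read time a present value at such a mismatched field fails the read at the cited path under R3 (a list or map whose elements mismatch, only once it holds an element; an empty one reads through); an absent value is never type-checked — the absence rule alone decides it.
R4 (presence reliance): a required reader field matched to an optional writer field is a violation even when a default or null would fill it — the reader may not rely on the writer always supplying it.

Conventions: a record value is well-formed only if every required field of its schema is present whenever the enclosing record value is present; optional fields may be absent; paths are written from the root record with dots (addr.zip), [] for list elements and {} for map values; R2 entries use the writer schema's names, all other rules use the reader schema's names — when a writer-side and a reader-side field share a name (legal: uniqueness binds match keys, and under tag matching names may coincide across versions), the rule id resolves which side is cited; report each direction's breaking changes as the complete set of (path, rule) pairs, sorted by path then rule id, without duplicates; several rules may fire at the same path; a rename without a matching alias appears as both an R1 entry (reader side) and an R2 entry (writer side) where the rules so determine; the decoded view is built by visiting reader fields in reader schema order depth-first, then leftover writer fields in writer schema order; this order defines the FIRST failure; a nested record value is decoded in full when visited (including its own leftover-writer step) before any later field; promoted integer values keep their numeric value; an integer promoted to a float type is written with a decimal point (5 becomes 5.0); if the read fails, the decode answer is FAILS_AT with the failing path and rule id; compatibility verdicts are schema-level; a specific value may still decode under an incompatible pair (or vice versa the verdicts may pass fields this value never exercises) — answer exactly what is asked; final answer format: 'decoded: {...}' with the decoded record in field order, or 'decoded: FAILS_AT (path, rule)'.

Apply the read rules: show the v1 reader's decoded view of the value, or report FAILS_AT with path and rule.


decoded: {"attrs": [false, true], "meta": {"factor": -2.5, "age": 5, "verified": null}, "enabled": true, "blob": 0xC0DE}

arrows below run writer -> reader for Session
decoding the Session value with the v1 reader:
  attrs := [false, true]
  meta.factor := -2.5
  meta.age := 5
  meta.verified := null (missing; optional => null)
  enabled := true
  blob := 0xC0DE
  => decoded: {"attrs": [false, true], "meta": {"factor": -2.5, "age": 5, "verified": null}, "enabled": true, "blob": 0xC0DE}
the rest of the Session diff is inert for this question:
  field enabled in record Session: required changed to optional -> matters for Session compatibility verdicts, not for this value's decode
  field age in record Contact: optional changed to required -> matters for Session compatibility verdicts, not for this value's decode
  field meta in record Session: required changed to optional -> matters for Session compatibility verdicts, not for this value's decode
  removed field verified from record Contact (its key "verified" joins the reserved list) -> inert under this dialect — no rule fires on Session and the result does not move


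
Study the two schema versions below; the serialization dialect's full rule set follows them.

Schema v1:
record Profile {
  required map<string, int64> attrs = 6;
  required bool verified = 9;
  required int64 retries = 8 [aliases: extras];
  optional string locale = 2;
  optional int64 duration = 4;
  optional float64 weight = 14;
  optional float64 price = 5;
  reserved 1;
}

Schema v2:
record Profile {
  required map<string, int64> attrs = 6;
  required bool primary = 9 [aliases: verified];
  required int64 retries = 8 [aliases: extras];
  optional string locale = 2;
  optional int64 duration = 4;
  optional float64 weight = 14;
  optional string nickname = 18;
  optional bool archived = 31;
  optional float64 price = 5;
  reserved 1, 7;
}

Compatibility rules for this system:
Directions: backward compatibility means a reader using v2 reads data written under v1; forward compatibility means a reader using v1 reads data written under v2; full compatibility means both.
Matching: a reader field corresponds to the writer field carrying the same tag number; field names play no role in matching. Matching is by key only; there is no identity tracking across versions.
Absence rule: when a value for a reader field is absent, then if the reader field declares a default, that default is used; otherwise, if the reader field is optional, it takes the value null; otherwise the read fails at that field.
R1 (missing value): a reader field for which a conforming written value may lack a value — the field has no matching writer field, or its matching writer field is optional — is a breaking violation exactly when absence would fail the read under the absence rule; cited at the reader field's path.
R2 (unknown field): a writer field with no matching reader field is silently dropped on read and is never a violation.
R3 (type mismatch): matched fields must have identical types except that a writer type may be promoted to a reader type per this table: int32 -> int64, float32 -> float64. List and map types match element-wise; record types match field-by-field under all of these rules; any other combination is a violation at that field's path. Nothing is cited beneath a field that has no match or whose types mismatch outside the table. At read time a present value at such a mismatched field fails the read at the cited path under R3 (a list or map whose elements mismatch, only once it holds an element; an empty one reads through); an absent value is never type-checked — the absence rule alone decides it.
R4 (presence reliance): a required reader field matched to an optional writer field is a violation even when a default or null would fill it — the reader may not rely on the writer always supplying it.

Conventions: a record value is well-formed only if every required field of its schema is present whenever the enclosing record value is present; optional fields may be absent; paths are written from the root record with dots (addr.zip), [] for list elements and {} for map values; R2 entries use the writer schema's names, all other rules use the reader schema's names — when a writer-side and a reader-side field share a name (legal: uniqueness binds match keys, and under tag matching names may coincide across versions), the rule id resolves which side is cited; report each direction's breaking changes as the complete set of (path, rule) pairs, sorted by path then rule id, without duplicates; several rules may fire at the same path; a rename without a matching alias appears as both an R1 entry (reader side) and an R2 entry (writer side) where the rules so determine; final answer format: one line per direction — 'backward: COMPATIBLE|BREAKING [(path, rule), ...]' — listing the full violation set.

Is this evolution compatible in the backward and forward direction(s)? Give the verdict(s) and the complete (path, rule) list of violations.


backward: COMPATIBLE []; forward: COMPATIBLE []

arrows below run writer -> reader for Profile
backward analysis of Profile with v2 as reader and v1 as writer:
  attrs: paired with writer attrs (map<string, int64> -> map<string, int64>; writer required)
  primary: paired with writer verified (bool -> bool; writer required)
  retries: paired with writer retries (int64 -> int64; writer required)
  locale: paired with writer locale (string -> string; writer optional)
  duration: paired with writer duration (int64 -> int64; writer optional)
  weight: paired with writer weight (float64 -> float64; writer optional)
  nickname has no writer counterpart
  archived has no writer counterpart
  price: paired with writer price (float64 -> float64; writer optional)
  nothing fires on Profile: backward is COMPATIBLE
forward analysis of Profile with v1 as reader and v2 as writer:
  attrs: paired with writer attrs (map<string, int64> -> map<string, int64>; writer required)
  verified: paired with writer primary (bool -> bool; writer required)
  retries: paired with writer retries (int64 -> int64; writer required)
  locale: paired with writer locale (string -> string; writer optional)
  duration: paired with writer duration (int64 -> int64; writer optional)
  weight: paired with writer weight (float64 -> float64; writer optional)
  price: paired with writer price (float64 -> float64; writer optional)
  nickname (writer side), unknown to reader
  archived (writer side), unknown to reader
  nothing fires on Profile: forward is COMPATIBLE
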